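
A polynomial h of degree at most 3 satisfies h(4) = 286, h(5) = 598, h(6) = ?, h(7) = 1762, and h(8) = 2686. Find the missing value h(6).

1078

On equispaced nodes a degree-3 polynomial has vanishing fourth forward difference, so
  h(4) - 4·h(5) + 6·h(6) - 4·h(7) + h(8) = 0.
Substituting the known values and solving for h(6):
  6·h(6) = 6468
  h(6) = 1078.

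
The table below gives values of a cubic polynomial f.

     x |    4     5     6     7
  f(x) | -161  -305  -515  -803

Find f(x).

Write f(x) = ax^3 + bx^2 + cx + d. Substituting each data point gives a linear system:
  64a + 16b + 4c + d = -161
  125a + 25b + 5c + d = -305
  216a + 36b + 6c + d = -515
  343a + 49b + 7c + d = -803
Solving the system yields a = -2, b = -3, c = 5, d = -5.
So f(x) = -2x³ - 3x² + 5x - 5.
Check: f(5) = -305. ✓

f(x) = -2x^3 - 3x^2 + 5x - 5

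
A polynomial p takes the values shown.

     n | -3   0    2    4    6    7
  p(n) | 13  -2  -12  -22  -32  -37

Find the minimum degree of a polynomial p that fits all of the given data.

1

Divided differences on the nodes -3, 0, 2, 4, 6, 7:
  order 0: 13  -2  -12  -22  -32  -37
  order 1: -5  -5  -5  -5  -5
  order 2: 0  0  0  0
  order 3: 0  0  0
  order 4: 0  0
  order 5: 0
The order-1 divided differences are all -5 (nonzero) and every higher order vanishes, so the data lies on a polynomial of degree exactly 1.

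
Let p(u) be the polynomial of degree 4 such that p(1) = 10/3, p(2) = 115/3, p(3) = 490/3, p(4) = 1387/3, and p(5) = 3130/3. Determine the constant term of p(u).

Write p(u) = au^4 + bu^3 + cu^2 + du + e. Substituting each data point gives a linear system:
  a + b + c + d + e = 10/3
  16a + 8b + 4c + 2d + e = 115/3
  81a + 27b + 9c + 3d + e = 490/3
  256a + 64b + 16c + 4d + e = 1387/3
  625a + 125b + 25c + 5d + e = 3130/3
Solving the system yields a = 1, b = 4, c = -4, d = 4, e = -5/3.
So p(u) = u^4 + 4u^3 - 4u^2 + 4u - 5/3.
The constant term is -5/3.

-5/3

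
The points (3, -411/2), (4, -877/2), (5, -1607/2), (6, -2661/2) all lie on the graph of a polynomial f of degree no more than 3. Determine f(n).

Using the Lagrange interpolation formula with nodes 3, 4, 5, 6:
  L_0(n) = (n - 4)(n - 5)(n - 6) / -6
  L_1(n) = (n - 3)(n - 5)(n - 6) / 2
  L_2(n) = (n - 3)(n - 4)(n - 6) / -2
  L_3(n) = (n - 3)(n - 4)(n - 5) / 6
Then f(n) = -411/2·L_0(n) - 877/2·L_1(n) - 1607/2·L_2(n) - 2661/2·L_3(n).
Expanding and collecting terms gives f(n) = -5n^3 - 6n^2 - 6n + 3/2.
Check: f(6) = -2661/2. ✓

f(n) = -5n^3 - 6n^2 - 6n + 3/2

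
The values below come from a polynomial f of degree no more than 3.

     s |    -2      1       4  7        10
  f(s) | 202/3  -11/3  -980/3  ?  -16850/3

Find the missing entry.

-5621/3

The 4 known points determine the degree-3 polynomial uniquely.
Write f(s) = as^3 + bs^2 + cs + d. Substituting each data point gives a linear system:
  -8a + 4b - 2c + d = 202/3
  a + b + c + d = -11/3
  64a + 16b + 4c + d = -980/3
  1000a + 100b + 10c + d = -16850/3
Solving the system yields a = -6, b = 4, c = -5/3, d = 0.
So f(s) = -6s^3 + 4s^2 - (5/3)s.
Then f(7) = -5621/3.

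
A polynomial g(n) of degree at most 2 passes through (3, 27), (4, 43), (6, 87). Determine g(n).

Write g(n) = an^2 + bn + c. Substituting each data point gives a linear system:
  9a + 3b + c = 27
  16a + 4b + c = 43
  36a + 6b + c = 87
Solving the system yields a = 2, b = 2, c = 3.
So g(n) = 2n^2 + 2n + 3.
Check: g(4) = 43. ✓

g(n) = 2n^2 + 2n + 3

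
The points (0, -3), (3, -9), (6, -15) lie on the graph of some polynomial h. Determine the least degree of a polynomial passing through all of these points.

1

Forward differences of the values at t = 0, 3, 6:
  h  : -3  -9  -15
  Δ  : -6  -6
  Δ^2: 0
The first differences are constant (-6) and nonzero, while all higher differences vanish, so the minimal degree is 1.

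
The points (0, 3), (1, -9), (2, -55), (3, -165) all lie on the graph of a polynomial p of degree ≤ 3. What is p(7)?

Forward differences of the values at n = 0, 1, 2, 3:
  p  : 3  -9  -55  -165
  Δ  : -12  -46  -110
  Δ^2: -34  -64
  Δ^3: -30
The third differences are constant, confirming degree 3.
Interpolating (Newton forward form) and evaluating at n = 7 gives p(7) = -1845.

-1845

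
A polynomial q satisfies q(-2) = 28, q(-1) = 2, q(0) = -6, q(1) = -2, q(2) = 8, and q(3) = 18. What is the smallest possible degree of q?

Forward differences of the values at s = -2, -1, 0, 1, 2, 3:
  q  : 28  2  -6  -2  8  18
  Δ  : -26  -8  4  10  10
  Δ^2: 18  12  6  0
  Δ^3: -6  -6  -6
  Δ^4: 0  0
  Δ^5: 0
The third differences are constant (-6) and nonzero, while all higher differences vanish, so the minimal degree is 3.

3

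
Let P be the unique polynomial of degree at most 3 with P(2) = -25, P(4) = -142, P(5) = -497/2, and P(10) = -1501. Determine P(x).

Write P(x) = ax^3 + bx^2 + cx + d. Substituting each data point gives a linear system:
  8a + 4b + 2c + d = -25
  64a + 16b + 4c + d = -142
  125a + 25b + 5c + d = -497/2
  1000a + 100b + 10c + d = -1501
Solving the system yields a = -1, b = -5, c = -1/2, d = 4.
So P(x) = -x^3 - 5x^2 - (1/2)x + 4.
Check: P(4) = -142. ✓

P(x) = -x^3 - 5x^2 - (1/2)x + 4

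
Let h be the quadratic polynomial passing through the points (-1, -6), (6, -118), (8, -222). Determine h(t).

Using the Lagrange interpolation formula with nodes -1, 6, 8:
  L_0(t) = (t - 6)(t - 8) / 63
  L_1(t) = (t + 1)(t - 8) / -14
  L_2(t) = (t + 1)(t - 6) / 18
Then h(t) = -6·L_0(t) - 118·L_1(t) - 222·L_2(t).
Expanding and collecting terms gives h(t) = -4t² + 4t + 2.
Check: h(6) = -118. ✓

h(t) = -4t^2 + 4t + 2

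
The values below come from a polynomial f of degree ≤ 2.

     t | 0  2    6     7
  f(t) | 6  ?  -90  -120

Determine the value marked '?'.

-10

The 3 known points determine the degree-2 polynomial uniquely.
Write f(t) = at^2 + bt + c. Substituting each data point gives a linear system:
  c = 6
  36a + 6b + c = -90
  49a + 7b + c = -120
Solving the system yields a = -2, b = -4, c = 6.
So f(t) = -2t^2 - 4t + 6.
Then f(2) = -10.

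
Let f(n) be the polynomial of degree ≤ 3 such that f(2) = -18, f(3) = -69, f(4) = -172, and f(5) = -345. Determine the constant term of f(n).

Write f(n) = an^3 + bn^2 + cn + d. Substituting each data point gives a linear system:
  8a + 4b + 2c + d = -18
  27a + 9b + 3c + d = -69
  64a + 16b + 4c + d = -172
  125a + 25b + 5c + d = -345
Solving the system yields a = -3, b = 1, c = 1, d = 0.
So f(n) = -3n³ + n² + n.
The constant term is 0.

0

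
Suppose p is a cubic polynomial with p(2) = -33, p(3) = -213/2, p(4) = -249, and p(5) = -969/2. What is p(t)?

Using the Lagrange interpolation formula with nodes 2, 3, 4, 5:
  L_0(t) = (t - 3)(t - 4)(t - 5) / -6
  L_1(t) = (t - 2)(t - 4)(t - 5) / 2
  L_2(t) = (t - 2)(t - 3)(t - 5) / -2
  L_3(t) = (t - 2)(t - 3)(t - 4) / 6
Then p(t) = -33·L_0(t) - 213/2·L_1(t) - 249·L_2(t) - 969/2·L_3(t).
Expanding and collecting terms gives p(t) = -4t^3 + (3/2)t^2 - 5t + 3.
Check: p(4) = -249. ✓

p(t) = -4t^3 + (3/2)t^2 - 5t + 3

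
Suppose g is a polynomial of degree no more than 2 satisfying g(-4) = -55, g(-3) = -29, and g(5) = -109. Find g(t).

Write g(t) = at^2 + bt + c. Substituting each data point gives a linear system:
  16a - 4b + c = -55
  9a - 3b + c = -29
  25a + 5b + c = -109
Solving the system yields a = -4, b = -2, c = 1.
So g(t) = -4t² - 2t + 1.
Check: g(5) = -109. ✓

g(t) = -4t^2 - 2t + 1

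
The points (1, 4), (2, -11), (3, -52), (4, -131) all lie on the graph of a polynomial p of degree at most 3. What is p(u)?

p(u) = -2u^3 - u^2 + 2u + 5

Using the Lagrange interpolation formula with nodes 1, 2, 3, 4:
  L_0(u) = (u - 2)(u - 3)(u - 4) / -6
  L_1(u) = (u - 1)(u - 3)(u - 4) / 2
  L_2(u) = (u - 1)(u - 2)(u - 4) / -2
  L_3(u) = (u - 1)(u - 2)(u - 3) / 6
Then p(u) = 4·L_0(u) - 11·L_1(u) - 52·L_2(u) - 131·L_3(u).
Expanding and collecting terms gives p(u) = -2u^3 - u^2 + 2u + 5.
Check: p(3) = -52. ✓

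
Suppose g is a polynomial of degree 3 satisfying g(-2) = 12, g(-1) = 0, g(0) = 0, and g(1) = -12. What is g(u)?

g(u) = -4u^3 - 6u^2 - 2u

Using the Lagrange interpolation formula with nodes -2, -1, 0, 1:
  L_0(u) = (u + 1)u(u - 1) / -6
  L_1(u) = (u + 2)u(u - 1) / 2
  L_2(u) = (u + 2)(u + 1)(u - 1) / -2
  L_3(u) = (u + 2)(u + 1)u / 6
Then g(u) = 12·L_0(u) + 0·L_1(u) + 0·L_2(u) - 12·L_3(u).
Expanding and collecting terms gives g(u) = -4u³ - 6u² - 2u.
Check: g(-1) = 0. ✓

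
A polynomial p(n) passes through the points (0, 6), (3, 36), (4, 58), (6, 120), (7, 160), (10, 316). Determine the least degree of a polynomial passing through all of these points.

Divided differences on the nodes 0, 3, 4, 6, 7, 10:
  order 0: 6  36  58  120  160  316
  order 1: 10  22  31  40  52
  order 2: 3  3  3  3
  order 3: 0  0  0
  order 4: 0  0
  order 5: 0
The order-2 divided differences are all 3 (nonzero) and every higher order vanishes, so the data lies on a polynomial of degree exactly 2.

2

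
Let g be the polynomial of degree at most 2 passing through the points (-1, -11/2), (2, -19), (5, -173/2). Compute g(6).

Forward differences of the values at t = -1, 2, 5:
  g  : -11/2  -19  -173/2
  Δ  : -27/2  -135/2
  Δ^2: -54
The second differences are constant, confirming degree 2.
Interpolating (Newton forward form) and evaluating at t = 6 gives g(6) = -121.

-121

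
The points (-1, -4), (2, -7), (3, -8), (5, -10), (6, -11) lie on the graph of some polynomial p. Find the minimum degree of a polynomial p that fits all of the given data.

1

Divided differences on the nodes -1, 2, 3, 5, 6:
  order 0: -4  -7  -8  -10  -11
  order 1: -1  -1  -1  -1
  order 2: 0  0  0
  order 3: 0  0
  order 4: 0
The order-1 divided differences are all -1 (nonzero) and every higher order vanishes, so the data lies on a polynomial of degree exactly 1.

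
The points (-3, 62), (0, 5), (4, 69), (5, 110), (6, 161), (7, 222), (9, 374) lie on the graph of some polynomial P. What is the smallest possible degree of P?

2

Divided differences on the nodes -3, 0, 4, 5, 6, 7, 9:
  order 0: 62  5  69  110  161  222  374
  order 1: -19  16  41  51  61  76
  order 2: 5  5  5  5  5
  order 3: 0  0  0  0
  order 4: 0  0  0
  order 5: 0  0
  order 6: 0
The order-2 divided differences are all 5 (nonzero) and every higher order vanishes, so the data lies on a polynomial of degree exactly 2.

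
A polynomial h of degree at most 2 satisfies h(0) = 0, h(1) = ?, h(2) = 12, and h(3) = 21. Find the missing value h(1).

On equispaced nodes a degree-2 polynomial has vanishing third forward difference, so
  - h(0) + 3·h(1) - 3·h(2) + h(3) = 0.
Substituting the known values and solving for h(1):
  3·h(1) = 15
  h(1) = 5.

5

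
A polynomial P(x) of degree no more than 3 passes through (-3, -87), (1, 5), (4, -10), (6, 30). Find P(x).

P(x) = x^3 - 6x^2 + 4x + 6

Write P(x) = ax^3 + bx^2 + cx + d. Substituting each data point gives a linear system:
  -27a + 9b - 3c + d = -87
  a + b + c + d = 5
  64a + 16b + 4c + d = -10
  216a + 36b + 6c + d = 30
Solving the system yields a = 1, b = -6, c = 4, d = 6.
So P(x) = x³ - 6x² + 4x + 6.
Check: P(1) = 5. ✓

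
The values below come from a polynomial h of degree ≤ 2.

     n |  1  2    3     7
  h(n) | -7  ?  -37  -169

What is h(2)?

-19

The 3 known points determine the degree-2 polynomial uniquely.
Write h(n) = an^2 + bn + c. Substituting each data point gives a linear system:
  a + b + c = -7
  9a + 3b + c = -37
  49a + 7b + c = -169
Solving the system yields a = -3, b = -3, c = -1.
So h(n) = -3n² - 3n - 1.
Then h(2) = -19.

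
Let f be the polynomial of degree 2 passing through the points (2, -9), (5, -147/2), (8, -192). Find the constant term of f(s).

Write f(s) = as^2 + bs + c. Substituting each data point gives a linear system:
  4a + 2b + c = -9
  25a + 5b + c = -147/2
  64a + 8b + c = -192
Solving the system yields a = -3, b = -1/2, c = 4.
So f(s) = -3s² - (1/2)s + 4.
The constant term is 4.

4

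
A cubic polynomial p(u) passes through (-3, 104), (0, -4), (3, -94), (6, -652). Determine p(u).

Write p(u) = au^3 + bu^2 + cu + d. Substituting each data point gives a linear system:
  -27a + 9b - 3c + d = 104
  d = -4
  27a + 9b + 3c + d = -94
  216a + 36b + 6c + d = -652
Solving the system yields a = -3, b = 1, c = -6, d = -4.
So p(u) = -3u^3 + u^2 - 6u - 4.
Check: p(3) = -94. ✓

p(u) = -3u^3 + u^2 - 6u - 4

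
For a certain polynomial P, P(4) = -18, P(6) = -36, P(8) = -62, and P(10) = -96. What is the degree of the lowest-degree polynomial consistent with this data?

Forward differences of the values at t = 4, 6, 8, 10:
  P  : -18  -36  -62  -96
  Δ  : -18  -26  -34
  Δ^2: -8  -8
  Δ^3: 0
The second differences are constant (-8) and nonzero, while all higher differences vanish, so the minimal degree is 2.

2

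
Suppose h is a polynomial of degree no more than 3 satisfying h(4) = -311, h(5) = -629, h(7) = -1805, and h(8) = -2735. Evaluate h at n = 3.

-125

Using the Lagrange interpolation formula with nodes 4, 5, 7, 8:
  L_0(n) = (n - 5)(n - 7)(n - 8) / -12
  L_1(n) = (n - 4)(n - 7)(n - 8) / 6
  L_2(n) = (n - 4)(n - 5)(n - 8) / -6
  L_3(n) = (n - 4)(n - 5)(n - 7) / 12
Then h(n) = -311·L_0(n) - 629·L_1(n) - 1805·L_2(n) - 2735·L_3(n).
Expanding and collecting terms gives h(n) = -6n^3 + 6n^2 - 6n + 1.
Evaluating at n = 3: h(3) = -125.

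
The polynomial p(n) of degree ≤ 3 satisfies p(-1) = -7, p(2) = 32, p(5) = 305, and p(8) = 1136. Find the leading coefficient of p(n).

Write p(n) = an^3 + bn^2 + cn + d. Substituting each data point gives a linear system:
  -a + b - c + d = -7
  8a + 4b + 2c + d = 32
  125a + 25b + 5c + d = 305
  512a + 64b + 8c + d = 1136
Solving the system yields a = 2, b = 1, c = 6, d = 0.
So p(n) = 2n^3 + n^2 + 6n.
The leading coefficient is 2.

2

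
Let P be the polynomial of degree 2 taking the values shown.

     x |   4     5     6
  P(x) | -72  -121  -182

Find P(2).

-10

Write P(x) = ax^2 + bx + c. Substituting each data point gives a linear system:
  16a + 4b + c = -72
  25a + 5b + c = -121
  36a + 6b + c = -182
Solving the system yields a = -6, b = 5, c = 4.
So P(x) = -6x² + 5x + 4.
Then P(2) = -10.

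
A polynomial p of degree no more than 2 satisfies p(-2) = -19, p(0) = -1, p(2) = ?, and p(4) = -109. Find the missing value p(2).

On equispaced nodes a degree-2 polynomial has vanishing third forward difference, so
  - p(-2) + 3·p(0) - 3·p(2) + p(4) = 0.
Substituting the known values and solving for p(2):
  -3·p(2) = 93
  p(2) = -31.

-31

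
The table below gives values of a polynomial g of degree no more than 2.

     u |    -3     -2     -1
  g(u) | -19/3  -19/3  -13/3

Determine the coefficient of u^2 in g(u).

1

Write g(u) = au^2 + bu + c. Substituting each data point gives a linear system:
  9a - 3b + c = -19/3
  4a - 2b + c = -19/3
  a - b + c = -13/3
Solving the system yields a = 1, b = 5, c = -1/3.
So g(u) = u² + 5u - 1/3.
The leading coefficient is 1.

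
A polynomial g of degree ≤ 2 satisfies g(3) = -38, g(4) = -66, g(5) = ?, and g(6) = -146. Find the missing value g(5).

The 3 known points determine the degree-2 polynomial uniquely.
Write g(s) = as^2 + bs + c. Substituting each data point gives a linear system:
  9a + 3b + c = -38
  16a + 4b + c = -66
  36a + 6b + c = -146
Solving the system yields a = -4, b = 0, c = -2.
So g(s) = -4s^2 - 2.
Then g(5) = -102.

-102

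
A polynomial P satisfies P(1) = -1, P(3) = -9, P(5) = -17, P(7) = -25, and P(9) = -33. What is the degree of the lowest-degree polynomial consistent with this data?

1

Forward differences of the values at t = 1, 3, 5, 7, 9:
  P  : -1  -9  -17  -25  -33
  Δ  : -8  -8  -8  -8
  Δ^2: 0  0  0
  Δ^3: 0  0
  Δ^4: 0
The first differences are constant (-8) and nonzero, while all higher differences vanish, so the minimal degree is 1.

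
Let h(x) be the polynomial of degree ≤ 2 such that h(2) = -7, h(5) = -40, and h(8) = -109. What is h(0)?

Forward differences of the values at x = 2, 5, 8:
  h  : -7  -40  -109
  Δ  : -33  -69
  Δ^2: -36
The second differences are constant, confirming degree 2.
Interpolating (Newton forward form) and evaluating at x = 0 gives h(0) = -5.

-5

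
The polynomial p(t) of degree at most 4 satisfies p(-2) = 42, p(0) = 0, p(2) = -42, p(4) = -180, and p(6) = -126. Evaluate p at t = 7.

168

Forward differences of the values at t = -2, 0, 2, 4, 6:
  p  : 42  0  -42  -180  -126
  Δ  : -42  -42  -138  54
  Δ^2: 0  -96  192
  Δ^3: -96  288
  Δ^4: 384
The fourth differences are constant, confirming degree 4.
Interpolating (Newton forward form) and evaluating at t = 7 gives p(7) = 168.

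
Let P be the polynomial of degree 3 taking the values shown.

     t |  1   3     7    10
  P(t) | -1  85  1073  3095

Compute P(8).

1595

Using the Lagrange interpolation formula with nodes 1, 3, 7, 10:
  L_0(t) = (t - 3)(t - 7)(t - 10) / -108
  L_1(t) = (t - 1)(t - 7)(t - 10) / 56
  L_2(t) = (t - 1)(t - 3)(t - 10) / -72
  L_3(t) = (t - 1)(t - 3)(t - 7) / 189
Then P(t) = -1·L_0(t) + 85·L_1(t) + 1073·L_2(t) + 3095·L_3(t).
Expanding and collecting terms gives P(t) = 3t³ + t² - 5.
Evaluating at t = 8: P(8) = 1595.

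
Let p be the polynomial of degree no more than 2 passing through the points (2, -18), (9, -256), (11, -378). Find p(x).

p(x) = -3x^2 - x - 4

Using the Lagrange interpolation formula with nodes 2, 9, 11:
  L_0(x) = (x - 9)(x - 11) / 63
  L_1(x) = (x - 2)(x - 11) / -14
  L_2(x) = (x - 2)(x - 9) / 18
Then p(x) = -18·L_0(x) - 256·L_1(x) - 378·L_2(x).
Expanding and collecting terms gives p(x) = -3x^2 - x - 4.
Check: p(2) = -18. ✓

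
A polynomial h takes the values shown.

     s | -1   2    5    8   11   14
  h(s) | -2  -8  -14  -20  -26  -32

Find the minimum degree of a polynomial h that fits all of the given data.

Forward differences of the values at s = -1, 2, 5, 8, 11, 14:
  h  : -2  -8  -14  -20  -26  -32
  Δ  : -6  -6  -6  -6  -6
  Δ^2: 0  0  0  0
  Δ^3: 0  0  0
  Δ^4: 0  0
  Δ^5: 0
The first differences are constant (-6) and nonzero, while all higher differences vanish, so the minimal degree is 1.

1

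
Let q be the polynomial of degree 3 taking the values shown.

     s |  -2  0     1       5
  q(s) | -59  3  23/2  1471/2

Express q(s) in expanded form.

q(s) = 6s^3 - (3/2)s^2 + 4s + 3

Write q(s) = as^3 + bs^2 + cs + d. Substituting each data point gives a linear system:
  -8a + 4b - 2c + d = -59
  d = 3
  a + b + c + d = 23/2
  125a + 25b + 5c + d = 1471/2
Solving the system yields a = 6, b = -3/2, c = 4, d = 3.
So q(s) = 6s^3 - (3/2)s^2 + 4s + 3.
Check: q(-2) = -59. ✓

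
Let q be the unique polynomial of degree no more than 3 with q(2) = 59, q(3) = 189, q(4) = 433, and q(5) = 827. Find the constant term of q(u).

-3

Write q(u) = au^3 + bu^2 + cu + d. Substituting each data point gives a linear system:
  8a + 4b + 2c + d = 59
  27a + 9b + 3c + d = 189
  64a + 16b + 4c + d = 433
  125a + 25b + 5c + d = 827
Solving the system yields a = 6, b = 3, c = 1, d = -3.
So q(u) = 6u^3 + 3u^2 + u - 3.
The constant term is -3.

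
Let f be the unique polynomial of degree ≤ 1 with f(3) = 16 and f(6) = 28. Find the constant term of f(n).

4

Write f(n) = an + b. Substituting each data point gives a linear system:
  3a + b = 16
  6a + b = 28
Solving the system yields a = 4, b = 4.
So f(n) = 4n + 4.
The constant term is 4.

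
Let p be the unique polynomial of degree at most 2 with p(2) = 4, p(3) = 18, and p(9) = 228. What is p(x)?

p(x) = 3x^2 - x - 6

Using the Lagrange interpolation formula with nodes 2, 3, 9:
  L_0(x) = (x - 3)(x - 9) / 7
  L_1(x) = (x - 2)(x - 9) / -6
  L_2(x) = (x - 2)(x - 3) / 42
Then p(x) = 4·L_0(x) + 18·L_1(x) + 228·L_2(x).
Expanding and collecting terms gives p(x) = 3x² - x - 6.
Check: p(9) = 228. ✓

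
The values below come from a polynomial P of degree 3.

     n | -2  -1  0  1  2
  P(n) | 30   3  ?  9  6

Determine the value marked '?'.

The 4 known points determine the degree-3 polynomial uniquely.
Write P(n) = an^3 + bn^2 + cn + d. Substituting each data point gives a linear system:
  -8a + 4b - 2c + d = 30
  -a + b - c + d = 3
  a + b + c + d = 9
  8a + 4b + 2c + d = 6
Solving the system yields a = -3, b = 4, c = 6, d = 2.
So P(n) = -3n³ + 4n² + 6n + 2.
Then P(0) = 2.

2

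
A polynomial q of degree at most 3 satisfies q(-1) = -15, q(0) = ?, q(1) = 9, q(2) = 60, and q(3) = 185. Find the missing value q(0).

On equispaced nodes a degree-3 polynomial has vanishing fourth forward difference, so
  q(-1) - 4·q(0) + 6·q(1) - 4·q(2) + q(3) = 0.
Substituting the known values and solving for q(0):
  -4·q(0) = 16
  q(0) = -4.

-4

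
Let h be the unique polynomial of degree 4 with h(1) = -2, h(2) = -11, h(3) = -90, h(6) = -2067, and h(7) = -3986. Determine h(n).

h(n) = -2n^4 + 2n^3 + 3n^2 - 2n - 3

Write h(n) = an^4 + bn^3 + cn^2 + dn + e. Substituting each data point gives a linear system:
  a + b + c + d + e = -2
  16a + 8b + 4c + 2d + e = -11
  81a + 27b + 9c + 3d + e = -90
  1296a + 216b + 36c + 6d + e = -2067
  2401a + 343b + 49c + 7d + e = -3986
Solving the system yields a = -2, b = 2, c = 3, d = -2, e = -3.
So h(n) = -2n⁴ + 2n³ + 3n² - 2n - 3.
Check: h(1) = -2. ✓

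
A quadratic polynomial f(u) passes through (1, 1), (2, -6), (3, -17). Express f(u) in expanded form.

f(u) = -2u^2 - u + 4

Write f(u) = au^2 + bu + c. Substituting each data point gives a linear system:
  a + b + c = 1
  4a + 2b + c = -6
  9a + 3b + c = -17
Solving the system yields a = -2, b = -1, c = 4.
So f(u) = -2u^2 - u + 4.
Check: f(3) = -17. ✓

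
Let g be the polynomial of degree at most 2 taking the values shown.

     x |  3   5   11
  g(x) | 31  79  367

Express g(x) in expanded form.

Using the Lagrange interpolation formula with nodes 3, 5, 11:
  L_0(x) = (x - 5)(x - 11) / 16
  L_1(x) = (x - 3)(x - 11) / -12
  L_2(x) = (x - 3)(x - 5) / 48
Then g(x) = 31·L_0(x) + 79·L_1(x) + 367·L_2(x).
Expanding and collecting terms gives g(x) = 3x^2 + 4.
Check: g(3) = 31. ✓

g(x) = 3x^2 + 4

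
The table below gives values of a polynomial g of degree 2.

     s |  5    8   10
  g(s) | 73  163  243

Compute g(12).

Using the Lagrange interpolation formula with nodes 5, 8, 10:
  L_0(s) = (s - 8)(s - 10) / 15
  L_1(s) = (s - 5)(s - 10) / -6
  L_2(s) = (s - 5)(s - 8) / 10
Then g(s) = 73·L_0(s) + 163·L_1(s) + 243·L_2(s).
Expanding and collecting terms gives g(s) = 2s² + 4s + 3.
Evaluating at s = 12: g(12) = 339.

339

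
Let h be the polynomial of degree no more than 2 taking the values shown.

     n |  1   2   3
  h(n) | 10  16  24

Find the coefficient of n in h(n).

Write h(n) = an^2 + bn + c. Substituting each data point gives a linear system:
  a + b + c = 10
  4a + 2b + c = 16
  9a + 3b + c = 24
Solving the system yields a = 1, b = 3, c = 6.
So h(n) = n^2 + 3n + 6.
The coefficient of n is 3.

3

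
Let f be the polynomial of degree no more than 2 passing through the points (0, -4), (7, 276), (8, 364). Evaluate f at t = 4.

Using the Lagrange interpolation formula with nodes 0, 7, 8:
  L_0(t) = (t - 7)(t - 8) / 56
  L_1(t) = t(t - 8) / -7
  L_2(t) = t(t - 7) / 8
Then f(t) = -4·L_0(t) + 276·L_1(t) + 364·L_2(t).
Expanding and collecting terms gives f(t) = 6t^2 - 2t - 4.
Evaluating at t = 4: f(4) = 84.

84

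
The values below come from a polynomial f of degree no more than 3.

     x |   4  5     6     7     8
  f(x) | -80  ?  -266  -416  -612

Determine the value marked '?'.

The 4 known points determine the degree-3 polynomial uniquely.
Write f(x) = ax^3 + bx^2 + cx + d. Substituting each data point gives a linear system:
  64a + 16b + 4c + d = -80
  216a + 36b + 6c + d = -266
  343a + 49b + 7c + d = -416
  512a + 64b + 8c + d = -612
Solving the system yields a = -1, b = -2, c = 3, d = 4.
So f(x) = -x³ - 2x² + 3x + 4.
Then f(5) = -156.

-156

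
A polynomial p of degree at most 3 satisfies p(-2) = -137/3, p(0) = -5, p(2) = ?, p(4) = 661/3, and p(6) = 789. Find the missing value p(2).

The 4 known points determine the degree-3 polynomial uniquely.
Write p(n) = an^3 + bn^2 + cn + d. Substituting each data point gives a linear system:
  -8a + 4b - 2c + d = -137/3
  d = -5
  64a + 16b + 4c + d = 661/3
  216a + 36b + 6c + d = 789
Solving the system yields a = 4, b = -2, c = 1/3, d = -5.
So p(n) = 4n³ - 2n² + (1/3)n - 5.
Then p(2) = 59/3.

59/3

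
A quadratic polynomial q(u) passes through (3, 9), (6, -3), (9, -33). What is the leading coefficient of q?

Write q(u) = au^2 + bu + c. Substituting each data point gives a linear system:
  9a + 3b + c = 9
  36a + 6b + c = -3
  81a + 9b + c = -33
Solving the system yields a = -1, b = 5, c = 3.
So q(u) = -u^2 + 5u + 3.
The leading coefficient is -1.

-1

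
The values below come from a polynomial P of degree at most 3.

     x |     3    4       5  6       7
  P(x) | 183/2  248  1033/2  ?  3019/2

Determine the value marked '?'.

927

On equispaced nodes a degree-3 polynomial has vanishing fourth forward difference, so
  P(3) - 4·P(4) + 6·P(5) - 4·P(6) + P(7) = 0.
Substituting the known values and solving for P(6):
  -4·P(6) = -3708
  P(6) = 927.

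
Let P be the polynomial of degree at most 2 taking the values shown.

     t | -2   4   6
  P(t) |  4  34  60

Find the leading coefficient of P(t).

1

Write P(t) = at^2 + bt + c. Substituting each data point gives a linear system:
  4a - 2b + c = 4
  16a + 4b + c = 34
  36a + 6b + c = 60
Solving the system yields a = 1, b = 3, c = 6.
So P(t) = t^2 + 3t + 6.
The leading coefficient is 1.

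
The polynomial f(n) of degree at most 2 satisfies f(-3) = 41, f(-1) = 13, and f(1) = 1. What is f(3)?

Write f(n) = an^2 + bn + c. Substituting each data point gives a linear system:
  9a - 3b + c = 41
  a - b + c = 13
  a + b + c = 1
Solving the system yields a = 2, b = -6, c = 5.
So f(n) = 2n² - 6n + 5.
Then f(3) = 5.

5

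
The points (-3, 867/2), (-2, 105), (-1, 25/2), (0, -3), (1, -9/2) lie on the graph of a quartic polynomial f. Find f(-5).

5829/2

Forward differences of the values at u = -3, -2, -1, 0, 1:
  f  : 867/2  105  25/2  -3  -9/2
  Δ  : -657/2  -185/2  -31/2  -3/2
  Δ^2: 236  77  14
  Δ^3: -159  -63
  Δ^4: 96
The fourth differences are constant, confirming degree 4.
Interpolating (Newton forward form) and evaluating at u = -5 gives f(-5) = 5829/2.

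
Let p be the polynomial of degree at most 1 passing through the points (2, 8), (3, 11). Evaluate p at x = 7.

23

Using the Lagrange interpolation formula with nodes 2, 3:
  L_0(x) = (x - 3) / -1
  L_1(x) = (x - 2) / 1
Then p(x) = 8·L_0(x) + 11·L_1(x).
Expanding and collecting terms gives p(x) = 3x + 2.
Evaluating at x = 7: p(7) = 23.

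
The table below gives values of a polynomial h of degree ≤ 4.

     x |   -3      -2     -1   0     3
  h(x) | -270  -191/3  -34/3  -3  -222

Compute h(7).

-21170/3

Using the Lagrange interpolation formula with nodes -3, -2, -1, 0, 3:
  L_0(x) = (x + 2)(x + 1)x(x - 3) / 36
  L_1(x) = (x + 3)(x + 1)x(x - 3) / -10
  L_2(x) = (x + 3)(x + 2)x(x - 3) / 8
  L_3(x) = (x + 3)(x + 2)(x + 1)(x - 3) / -18
  L_4(x) = (x + 3)(x + 2)(x + 1)x / 360
Then h(x) = -270·L_0(x) - 191/3·L_1(x) - 34/3·L_2(x) - 3·L_3(x) - 222·L_4(x).
Expanding and collecting terms gives h(x) = -3x⁴ + (1/3)x³ + 5x - 3.
Evaluating at x = 7: h(7) = -21170/3.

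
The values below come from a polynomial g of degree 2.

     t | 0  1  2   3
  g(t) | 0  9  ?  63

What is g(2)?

The 3 known points determine the degree-2 polynomial uniquely.
Write g(t) = at^2 + bt + c. Substituting each data point gives a linear system:
  c = 0
  a + b + c = 9
  9a + 3b + c = 63
Solving the system yields a = 6, b = 3, c = 0.
So g(t) = 6t² + 3t.
Then g(2) = 30.

30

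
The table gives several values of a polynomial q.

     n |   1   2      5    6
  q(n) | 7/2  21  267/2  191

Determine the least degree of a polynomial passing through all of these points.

2

Divided differences on the nodes 1, 2, 5, 6:
  order 0: 7/2  21  267/2  191
  order 1: 35/2  75/2  115/2
  order 2: 5  5
  order 3: 0
The order-2 divided differences are all 5 (nonzero) and every higher order vanishes, so the data lies on a polynomial of degree exactly 2.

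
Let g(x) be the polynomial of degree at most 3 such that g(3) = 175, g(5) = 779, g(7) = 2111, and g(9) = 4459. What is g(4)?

Forward differences of the values at x = 3, 5, 7, 9:
  g  : 175  779  2111  4459
  Δ  : 604  1332  2348
  Δ^2: 728  1016
  Δ^3: 288
The third differences are constant, confirming degree 3.
Interpolating (Newton forward form) and evaluating at x = 4 gives g(4) = 404.

404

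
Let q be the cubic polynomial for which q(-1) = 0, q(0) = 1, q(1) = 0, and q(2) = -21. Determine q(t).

Write q(t) = at^3 + bt^2 + ct + d. Substituting each data point gives a linear system:
  -a + b - c + d = 0
  d = 1
  a + b + c + d = 0
  8a + 4b + 2c + d = -21
Solving the system yields a = -3, b = -1, c = 3, d = 1.
So q(t) = -3t^3 - t^2 + 3t + 1.
Check: q(2) = -21. ✓

q(t) = -3t^3 - t^2 + 3t + 1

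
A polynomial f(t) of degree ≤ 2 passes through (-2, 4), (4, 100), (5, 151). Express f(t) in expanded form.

f(t) = 5t^2 + 6t - 4

Using the Lagrange interpolation formula with nodes -2, 4, 5:
  L_0(t) = (t - 4)(t - 5) / 42
  L_1(t) = (t + 2)(t - 5) / -6
  L_2(t) = (t + 2)(t - 4) / 7
Then f(t) = 4·L_0(t) + 100·L_1(t) + 151·L_2(t).
Expanding and collecting terms gives f(t) = 5t^2 + 6t - 4.
Check: f(-2) = 4. ✓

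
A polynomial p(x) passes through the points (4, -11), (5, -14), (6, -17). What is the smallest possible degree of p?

1

Forward differences of the values at x = 4, 5, 6:
  p  : -11  -14  -17
  Δ  : -3  -3
  Δ^2: 0
The first differences are constant (-3) and nonzero, while all higher differences vanish, so the minimal degree is 1.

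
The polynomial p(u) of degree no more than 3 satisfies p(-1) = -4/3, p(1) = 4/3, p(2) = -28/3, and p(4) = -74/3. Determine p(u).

p(u) = u^3 - 6u^2 + (1/3)u + 6

Write p(u) = au^3 + bu^2 + cu + d. Substituting each data point gives a linear system:
  -a + b - c + d = -4/3
  a + b + c + d = 4/3
  8a + 4b + 2c + d = -28/3
  64a + 16b + 4c + d = -74/3
Solving the system yields a = 1, b = -6, c = 1/3, d = 6.
So p(u) = u^3 - 6u^2 + (1/3)u + 6.
Check: p(2) = -28/3. ✓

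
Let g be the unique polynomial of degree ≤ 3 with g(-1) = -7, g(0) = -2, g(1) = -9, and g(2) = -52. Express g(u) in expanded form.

g(u) = -4u^3 - 6u^2 + 3u - 2

Write g(u) = au^3 + bu^2 + cu + d. Substituting each data point gives a linear system:
  -a + b - c + d = -7
  d = -2
  a + b + c + d = -9
  8a + 4b + 2c + d = -52
Solving the system yields a = -4, b = -6, c = 3, d = -2.
So g(u) = -4u³ - 6u² + 3u - 2.
Check: g(0) = -2. ✓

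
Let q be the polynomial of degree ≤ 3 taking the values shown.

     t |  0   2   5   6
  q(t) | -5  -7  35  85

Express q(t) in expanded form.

Write q(t) = at^3 + bt^2 + ct + d. Substituting each data point gives a linear system:
  d = -5
  8a + 4b + 2c + d = -7
  125a + 25b + 5c + d = 35
  216a + 36b + 6c + d = 85
Solving the system yields a = 1, b = -4, c = 3, d = -5.
So q(t) = t³ - 4t² + 3t - 5.
Check: q(0) = -5. ✓

q(t) = t^3 - 4t^2 + 3t - 5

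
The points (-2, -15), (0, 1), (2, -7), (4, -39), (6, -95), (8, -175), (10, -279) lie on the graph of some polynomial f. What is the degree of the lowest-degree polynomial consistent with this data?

2

Forward differences of the values at u = -2, 0, 2, 4, 6, 8, 10:
  f  : -15  1  -7  -39  -95  -175  -279
  Δ  : 16  -8  -32  -56  -80  -104
  Δ^2: -24  -24  -24  -24  -24
  Δ^3: 0  0  0  0
  Δ^4: 0  0  0
  Δ^5: 0  0
  Δ^6: 0
The second differences are constant (-24) and nonzero, while all higher differences vanish, so the minimal degree is 2.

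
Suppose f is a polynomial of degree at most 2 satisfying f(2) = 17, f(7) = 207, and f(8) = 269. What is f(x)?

Using the Lagrange interpolation formula with nodes 2, 7, 8:
  L_0(x) = (x - 7)(x - 8) / 30
  L_1(x) = (x - 2)(x - 8) / -5
  L_2(x) = (x - 2)(x - 7) / 6
Then f(x) = 17·L_0(x) + 207·L_1(x) + 269·L_2(x).
Expanding and collecting terms gives f(x) = 4x^2 + 2x - 3.
Check: f(2) = 17. ✓

f(x) = 4x^2 + 2x - 3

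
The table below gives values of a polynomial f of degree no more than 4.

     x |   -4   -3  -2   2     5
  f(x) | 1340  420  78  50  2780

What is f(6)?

5910

Write f(x) = ax^4 + bx^3 + cx^2 + dx + e. Substituting each data point gives a linear system:
  256a - 64b + 16c - 4d + e = 1340
  81a - 27b + 9c - 3d + e = 420
  16a - 8b + 4c - 2d + e = 78
  16a + 8b + 4c + 2d + e = 50
  625a + 125b + 25c + 5d + e = 2780
Solving the system yields a = 5, b = -2, c = -4, d = 1, e = 0.
So f(x) = 5x^4 - 2x^3 - 4x^2 + x.
Then f(6) = 5910.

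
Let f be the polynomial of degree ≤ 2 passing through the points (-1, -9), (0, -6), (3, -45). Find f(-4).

Write f(s) = as^2 + bs + c. Substituting each data point gives a linear system:
  a - b + c = -9
  c = -6
  9a + 3b + c = -45
Solving the system yields a = -4, b = -1, c = -6.
So f(s) = -4s^2 - s - 6.
Then f(-4) = -66.

-66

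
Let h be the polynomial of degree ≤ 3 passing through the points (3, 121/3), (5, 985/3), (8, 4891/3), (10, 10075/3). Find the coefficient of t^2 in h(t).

Write h(t) = at^3 + bt^2 + ct + d. Substituting each data point gives a linear system:
  27a + 9b + 3c + d = 121/3
  125a + 25b + 5c + d = 985/3
  512a + 64b + 8c + d = 4891/3
  1000a + 100b + 10c + d = 10075/3
Solving the system yields a = 4, b = -6, c = -4, d = -5/3.
So h(t) = 4t³ - 6t² - 4t - 5/3.
The coefficient of t^2 is -6.

-6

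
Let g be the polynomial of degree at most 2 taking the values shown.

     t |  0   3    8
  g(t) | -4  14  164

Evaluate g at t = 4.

32

Using the Lagrange interpolation formula with nodes 0, 3, 8:
  L_0(t) = (t - 3)(t - 8) / 24
  L_1(t) = t(t - 8) / -15
  L_2(t) = t(t - 3) / 40
Then g(t) = -4·L_0(t) + 14·L_1(t) + 164·L_2(t).
Expanding and collecting terms gives g(t) = 3t² - 3t - 4.
Evaluating at t = 4: g(4) = 32.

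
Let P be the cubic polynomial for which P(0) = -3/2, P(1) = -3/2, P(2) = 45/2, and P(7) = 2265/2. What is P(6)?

Write P(n) = an^3 + bn^2 + cn + d. Substituting each data point gives a linear system:
  d = -3/2
  a + b + c + d = -3/2
  8a + 4b + 2c + d = 45/2
  343a + 49b + 7c + d = 2265/2
Solving the system yields a = 3, b = 3, c = -6, d = -3/2.
So P(n) = 3n^3 + 3n^2 - 6n - 3/2.
Then P(6) = 1437/2.

1437/2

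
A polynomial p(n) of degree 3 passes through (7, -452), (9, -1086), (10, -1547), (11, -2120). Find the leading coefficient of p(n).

Write p(n) = an^3 + bn^2 + cn + d. Substituting each data point gives a linear system:
  343a + 49b + 7c + d = -452
  729a + 81b + 9c + d = -1086
  1000a + 100b + 10c + d = -1547
  1331a + 121b + 11c + d = -2120
Solving the system yields a = -2, b = 4, c = 5, d = 3.
So p(n) = -2n³ + 4n² + 5n + 3.
The leading coefficient is -2.

-2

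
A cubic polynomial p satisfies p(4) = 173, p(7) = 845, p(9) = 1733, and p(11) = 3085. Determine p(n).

Using the Lagrange interpolation formula with nodes 4, 7, 9, 11:
  L_0(n) = (n - 7)(n - 9)(n - 11) / -105
  L_1(n) = (n - 4)(n - 9)(n - 11) / 24
  L_2(n) = (n - 4)(n - 7)(n - 11) / -20
  L_3(n) = (n - 4)(n - 7)(n - 9) / 56
Then p(n) = 173·L_0(n) + 845·L_1(n) + 1733·L_2(n) + 3085·L_3(n).
Expanding and collecting terms gives p(n) = 2n^3 + 4n^2 - 6n + 5.
Check: p(9) = 1733. ✓

p(n) = 2n^3 + 4n^2 - 6n + 5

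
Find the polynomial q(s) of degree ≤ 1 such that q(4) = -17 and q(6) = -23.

Write q(s) = as + b. Substituting each data point gives a linear system:
  4a + b = -17
  6a + b = -23
Solving the system yields a = -3, b = -5.
So q(s) = -3s - 5.
Check: q(4) = -17. ✓

q(s) = -3s - 5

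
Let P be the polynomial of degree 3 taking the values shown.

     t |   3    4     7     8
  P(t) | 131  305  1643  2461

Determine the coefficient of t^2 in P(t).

Write P(t) = at^3 + bt^2 + ct + d. Substituting each data point gives a linear system:
  27a + 9b + 3c + d = 131
  64a + 16b + 4c + d = 305
  343a + 49b + 7c + d = 1643
  512a + 64b + 8c + d = 2461
Solving the system yields a = 5, b = -2, c = 3, d = 5.
So P(t) = 5t³ - 2t² + 3t + 5.
The coefficient of t^2 is -2.

-2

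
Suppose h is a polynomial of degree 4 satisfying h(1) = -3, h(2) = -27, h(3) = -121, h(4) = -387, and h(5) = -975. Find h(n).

h(n) = -2n^4 + 3n^3 - 3n^2 - 6n + 5

Write h(n) = an^4 + bn^3 + cn^2 + dn + e. Substituting each data point gives a linear system:
  a + b + c + d + e = -3
  16a + 8b + 4c + 2d + e = -27
  81a + 27b + 9c + 3d + e = -121
  256a + 64b + 16c + 4d + e = -387
  625a + 125b + 25c + 5d + e = -975
Solving the system yields a = -2, b = 3, c = -3, d = -6, e = 5.
So h(n) = -2n⁴ + 3n³ - 3n² - 6n + 5.
Check: h(2) = -27. ✓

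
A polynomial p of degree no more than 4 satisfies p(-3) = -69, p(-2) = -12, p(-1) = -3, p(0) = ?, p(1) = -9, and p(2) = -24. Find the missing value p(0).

-6

The 5 known points determine the degree-4 polynomial uniquely.
Write p(n) = an^4 + bn^3 + cn^2 + dn + e. Substituting each data point gives a linear system:
  81a - 27b + 9c - 3d + e = -69
  16a - 8b + 4c - 2d + e = -12
  a - b + c - d + e = -3
  a + b + c + d + e = -9
  16a + 8b + 4c + 2d + e = -24
Solving the system yields a = -1, b = 0, c = 1, d = -3, e = -6.
So p(n) = -n^4 + n^2 - 3n - 6.
Then p(0) = -6.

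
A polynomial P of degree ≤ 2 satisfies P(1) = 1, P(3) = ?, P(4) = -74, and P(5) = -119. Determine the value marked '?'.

-39

The 3 known points determine the degree-2 polynomial uniquely.
Write P(u) = au^2 + bu + c. Substituting each data point gives a linear system:
  a + b + c = 1
  16a + 4b + c = -74
  25a + 5b + c = -119
Solving the system yields a = -5, b = 0, c = 6.
So P(u) = -5u² + 6.
Then P(3) = -39.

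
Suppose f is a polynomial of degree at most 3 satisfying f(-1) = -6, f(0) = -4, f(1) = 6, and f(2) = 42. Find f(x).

f(x) = 3x^3 + 4x^2 + 3x - 4

Using the Lagrange interpolation formula with nodes -1, 0, 1, 2:
  L_0(x) = x(x - 1)(x - 2) / -6
  L_1(x) = (x + 1)(x - 1)(x - 2) / 2
  L_2(x) = (x + 1)x(x - 2) / -2
  L_3(x) = (x + 1)x(x - 1) / 6
Then f(x) = -6·L_0(x) - 4·L_1(x) + 6·L_2(x) + 42·L_3(x).
Expanding and collecting terms gives f(x) = 3x³ + 4x² + 3x - 4.
Check: f(2) = 42. ✓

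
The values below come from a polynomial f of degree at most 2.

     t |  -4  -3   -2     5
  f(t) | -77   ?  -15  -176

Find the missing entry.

The 3 known points determine the degree-2 polynomial uniquely.
Write f(t) = at^2 + bt + c. Substituting each data point gives a linear system:
  16a - 4b + c = -77
  4a - 2b + c = -15
  25a + 5b + c = -176
Solving the system yields a = -6, b = -5, c = -1.
So f(t) = -6t^2 - 5t - 1.
Then f(-3) = -40.

-40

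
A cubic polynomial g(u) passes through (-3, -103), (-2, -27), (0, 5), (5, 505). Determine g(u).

g(u) = 4u^3 + 5

Write g(u) = au^3 + bu^2 + cu + d. Substituting each data point gives a linear system:
  -27a + 9b - 3c + d = -103
  -8a + 4b - 2c + d = -27
  d = 5
  125a + 25b + 5c + d = 505
Solving the system yields a = 4, b = 0, c = 0, d = 5.
So g(u) = 4u³ + 5.
Check: g(5) = 505. ✓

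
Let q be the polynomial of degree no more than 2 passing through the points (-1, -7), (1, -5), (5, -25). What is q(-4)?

Using the Lagrange interpolation formula with nodes -1, 1, 5:
  L_0(t) = (t - 1)(t - 5) / 12
  L_1(t) = (t + 1)(t - 5) / -8
  L_2(t) = (t + 1)(t - 1) / 24
Then q(t) = -7·L_0(t) - 5·L_1(t) - 25·L_2(t).
Expanding and collecting terms gives q(t) = -t^2 + t - 5.
Evaluating at t = -4: q(-4) = -25.

-25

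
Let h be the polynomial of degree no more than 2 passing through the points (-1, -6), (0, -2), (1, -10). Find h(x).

Using the Lagrange interpolation formula with nodes -1, 0, 1:
  L_0(x) = x(x - 1) / 2
  L_1(x) = (x + 1)(x - 1) / -1
  L_2(x) = (x + 1)x / 2
Then h(x) = -6·L_0(x) - 2·L_1(x) - 10·L_2(x).
Expanding and collecting terms gives h(x) = -6x^2 - 2x - 2.
Check: h(-1) = -6. ✓

h(x) = -6x^2 - 2x - 2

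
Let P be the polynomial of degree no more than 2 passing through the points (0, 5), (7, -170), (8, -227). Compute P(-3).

Write P(n) = an^2 + bn + c. Substituting each data point gives a linear system:
  c = 5
  49a + 7b + c = -170
  64a + 8b + c = -227
Solving the system yields a = -4, b = 3, c = 5.
So P(n) = -4n² + 3n + 5.
Then P(-3) = -40.

-40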